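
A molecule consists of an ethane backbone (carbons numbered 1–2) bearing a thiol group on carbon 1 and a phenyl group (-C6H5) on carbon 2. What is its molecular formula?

Atom tally by fragment:
  HSCH2 → C:1 H:3 S:1
  CH2C6H5 → C:7 H:7
Element totals:
  C: 8
  H: 10
  S: 1

C8H10S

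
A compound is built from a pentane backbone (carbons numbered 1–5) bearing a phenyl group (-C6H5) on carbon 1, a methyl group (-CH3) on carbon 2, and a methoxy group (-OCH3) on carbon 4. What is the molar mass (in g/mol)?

Atom tally by fragment:
  C6H5CH2 → C:7 H:7
  CH(CH3) → C:2 H:4
  CH2 → C:1 H:2
  CH(OCH3) → C:2 H:4 O:1
  CH3 → C:1 H:3
Element totals:
  C: 13
  H: 20
  O: 1
Molecular formula: C13H20O.
  M = 13(12.011) + 20(1.008) + 15.999
    = 156.143 + 20.160 + 15.999 = 192.302

192.30 g/mol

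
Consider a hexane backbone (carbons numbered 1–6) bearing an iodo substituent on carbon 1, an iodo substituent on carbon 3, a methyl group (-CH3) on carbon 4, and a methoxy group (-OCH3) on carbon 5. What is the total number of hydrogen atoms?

Atom tally by fragment:
  ICH2 → C:1 H:2 I:1
  CH2 → C:1 H:2
  CH(I) → C:1 H:1 I:1
  CH(CH3) → C:2 H:4
  CH(OCH3) → C:2 H:4 O:1
  CH3 → C:1 H:3
Element totals:
  C: 8
  H: 16
  I: 2
  O: 1

16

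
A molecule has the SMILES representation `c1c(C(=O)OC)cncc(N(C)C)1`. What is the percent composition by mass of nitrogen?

15.55%

Atom tally by fragment:
  pyridine ring core → C:5 H:5 N:1
  (− 2 ring H displaced by substituents)
  + COOCH3 → C:2 H:3 O:2
  + N(CH3)2 → N:1 C:2 H:6
Element totals:
  C: 9
  H: 12
  N: 2
  O: 2
Molecular formula: C9H12N2O2.
Molar mass = 180.207 g/mol.
Mass from N: 2 × 14.007 = 28.014 g/mol.
%N = 28.014 / 180.207 × 100 = 15.55%.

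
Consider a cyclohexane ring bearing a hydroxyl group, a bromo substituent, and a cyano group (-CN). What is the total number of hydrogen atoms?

10

Atom tally by fragment:
  cyclohexane ring core → C:6 H:12
  (− 3 ring H displaced by substituents)
  + OH → O:1 H:1
  + Br → Br:1
  + CN → C:1 N:1
Element totals:
  C: 7
  H: 10
  Br: 1
  N: 1
  O: 1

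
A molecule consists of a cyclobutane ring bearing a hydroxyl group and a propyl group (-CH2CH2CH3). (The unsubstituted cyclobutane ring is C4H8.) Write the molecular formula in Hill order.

Atom tally by fragment:
  cyclobutane ring core → C:4 H:8
  (− 2 ring H displaced by substituents)
  + OH → O:1 H:1
  + CH2CH2CH3 → C:3 H:7
Element totals:
  C: 7
  H: 14
  O: 1

C7H14O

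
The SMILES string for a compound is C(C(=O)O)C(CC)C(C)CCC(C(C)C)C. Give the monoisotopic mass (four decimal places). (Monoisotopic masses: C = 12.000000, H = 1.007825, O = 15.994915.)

228.2089

Atom tally by fragment:
  HOOCCH2 → C:2 H:3 O:2
  CH(C2H5) → C:3 H:6
  CH(CH3) → C:2 H:4
  CH2 → C:1 H:2
  CH2 → C:1 H:2
  CH(CH(CH3)2) → C:4 H:8
  CH3 → C:1 H:3
Element totals:
  C: 14
  H: 28
  O: 2
Molecular formula: C14H28O2.
  M = 14(12.0) + 28(1.007825) + 2(15.994915)
    = 168.000000 + 28.219100 + 31.989830 = 228.208930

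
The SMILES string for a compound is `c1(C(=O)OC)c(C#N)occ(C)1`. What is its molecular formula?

C8H7NO3

Atom tally by fragment:
  furan ring core → C:4 H:4 O:1
  (− 3 ring H displaced by substituents)
  + COOCH3 → C:2 H:3 O:2
  + CN → C:1 N:1
  + CH3 → C:1 H:3
Element totals:
  C: 8
  H: 7
  N: 1
  O: 3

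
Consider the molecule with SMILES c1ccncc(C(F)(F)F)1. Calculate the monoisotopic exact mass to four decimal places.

Atom tally by fragment:
  pyridine ring core → C:5 H:5 N:1
  (− 1 ring H displaced by substituents)
  + CF3 → C:1 F:3
Element totals:
  C: 6
  H: 4
  F: 3
  N: 1
Molecular formula: C6H4F3N.
  M = 6(12.0) + 4(1.007825) + 3(18.998403) + 14.003074
    = 72.000000 + 4.031300 + 56.995209 + 14.003074 = 147.029583

147.0296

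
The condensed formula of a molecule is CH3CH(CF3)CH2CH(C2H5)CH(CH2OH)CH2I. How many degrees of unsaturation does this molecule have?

0

Element totals:
  C: 10
  H: 18
  F: 3
  I: 1
  O: 1
Molecular formula: C10H18F3IO.
DoU = (2C + 2 + N − H − X) / 2 = (2·10 + 2 + 0 − 18 − 4) / 2 = 0.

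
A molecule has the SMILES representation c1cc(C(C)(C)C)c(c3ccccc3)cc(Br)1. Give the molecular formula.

Atom tally by fragment:
  benzene ring core → C:6 H:6
  (− 3 ring H displaced by substituents)
  + C(CH3)3 → C:4 H:9
  + C6H5 → C:6 H:5
  + Br → Br:1
Element totals:
  C: 16
  H: 17
  Br: 1

C16H17Br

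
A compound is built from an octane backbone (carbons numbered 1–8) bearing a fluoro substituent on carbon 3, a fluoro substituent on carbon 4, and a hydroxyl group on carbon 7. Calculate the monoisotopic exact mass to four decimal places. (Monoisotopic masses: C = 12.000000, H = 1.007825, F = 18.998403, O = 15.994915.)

166.1169

Atom tally by fragment:
  CH3 → C:1 H:3
  CH2 → C:1 H:2
  CH(F) → C:1 H:1 F:1
  CH(F) → C:1 H:1 F:1
  CH2 → C:1 H:2
  CH2 → C:1 H:2
  CH(OH) → C:1 H:2 O:1
  CH3 → C:1 H:3
Element totals:
  C: 8
  H: 16
  F: 2
  O: 1
Molecular formula: C8H16F2O.
  M = 8(12.0) + 16(1.007825) + 2(18.998403) + 15.994915
    = 96.000000 + 16.125200 + 37.996806 + 15.994915 = 166.116921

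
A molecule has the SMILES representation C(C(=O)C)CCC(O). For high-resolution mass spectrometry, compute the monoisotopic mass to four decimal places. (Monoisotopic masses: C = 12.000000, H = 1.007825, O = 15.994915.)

Atom tally by fragment:
  CH3COCH2 → C:3 H:5 O:1
  CH2 → C:1 H:2
  CH2 → C:1 H:2
  CH2OH → C:1 H:3 O:1
Element totals:
  C: 6
  H: 12
  O: 2
Molecular formula: C6H12O2.
  M = 6(12.0) + 12(1.007825) + 2(15.994915)
    = 72.000000 + 12.093900 + 31.989830 = 116.083730

116.0837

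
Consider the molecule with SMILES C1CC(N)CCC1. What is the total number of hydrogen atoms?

13

Atom tally by fragment:
  cyclohexane ring core → C:6 H:12
  (− 1 ring H displaced by substituents)
  + NH2 → N:1 H:2
Element totals:
  C: 6
  H: 13
  N: 1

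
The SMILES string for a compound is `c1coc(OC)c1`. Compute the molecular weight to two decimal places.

Atom tally by fragment:
  furan ring core → C:4 H:4 O:1
  (− 1 ring H displaced by substituents)
  + OCH3 → C:1 H:3 O:1
Element totals:
  C: 5
  H: 6
  O: 2
Molecular formula: C5H6O2.
  M = 5(12.011) + 6(1.008) + 2(15.999)
    = 60.055 + 6.048 + 31.998 = 98.101

98.10 g/mol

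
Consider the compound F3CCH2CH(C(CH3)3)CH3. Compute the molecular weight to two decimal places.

Element totals:
  C: 8
  H: 15
  F: 3
Molecular formula: C8H15F3.
  M = 8(12.011) + 15(1.008) + 3(18.998)
    = 96.088 + 15.120 + 56.994 = 168.202

168.20 g/mol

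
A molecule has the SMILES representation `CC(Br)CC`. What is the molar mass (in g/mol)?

Atom tally by fragment:
  CH3 → C:1 H:3
  CH(Br) → C:1 H:1 Br:1
  CH2 → C:1 H:2
  CH3 → C:1 H:3
Element totals:
  C: 4
  H: 9
  Br: 1
Molecular formula: C4H9Br.
  M = 4(12.011) + 9(1.008) + 79.904
    = 48.044 + 9.072 + 79.904 = 137.020

137.02 g/mol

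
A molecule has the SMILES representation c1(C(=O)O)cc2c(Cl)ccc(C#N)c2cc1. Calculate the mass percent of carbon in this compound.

Atom tally by fragment:
  naphthalene ring system core → C:10 H:8
  (− 3 ring H displaced by substituents)
  + COOH → C:1 H:1 O:2
  + Cl → Cl:1
  + CN → C:1 N:1
Element totals:
  C: 12
  H: 6
  Cl: 1
  N: 1
  O: 2
Molecular formula: C12H6ClNO2.
Molar mass = 231.635 g/mol.
Mass from C: 12 × 12.011 = 144.132 g/mol.
%C = 144.132 / 231.635 × 100 = 62.22%.

62.22%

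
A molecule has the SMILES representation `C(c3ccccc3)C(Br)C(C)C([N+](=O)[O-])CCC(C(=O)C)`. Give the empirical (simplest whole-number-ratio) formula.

Atom tally by fragment:
  C6H5CH2 → C:7 H:7
  CH(Br) → C:1 H:1 Br:1
  CH(CH3) → C:2 H:4
  CH(NO2) → C:1 H:1 N:1 O:2
  CH2 → C:1 H:2
  CH2 → C:1 H:2
  CH2COCH3 → C:3 H:5 O:1
Element totals:
  C: 16
  H: 22
  Br: 1
  N: 1
  O: 3
Molecular formula: C16H22BrNO3.
gcd of subscripts (1, 16, 22, 1, 3) = 1, so the empirical formula equals the molecular formula.

C16H22BrNO3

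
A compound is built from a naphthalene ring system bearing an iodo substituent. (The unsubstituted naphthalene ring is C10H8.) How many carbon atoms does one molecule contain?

10

Atom tally by fragment:
  naphthalene ring system core → C:10 H:8
  (− 1 ring H displaced by substituents)
  + I → I:1
Element totals:
  C: 10
  H: 7
  I: 1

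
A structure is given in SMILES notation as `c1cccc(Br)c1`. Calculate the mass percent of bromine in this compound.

Atom tally by fragment:
  benzene ring core → C:6 H:6
  (− 1 ring H displaced by substituents)
  + Br → Br:1
Element totals:
  C: 6
  H: 5
  Br: 1
Molecular formula: C6H5Br.
Molar mass = 157.010 g/mol.
Mass from Br: 1 × 79.904 = 79.904 g/mol.
%Br = 79.904 / 157.010 × 100 = 50.89%.

50.89%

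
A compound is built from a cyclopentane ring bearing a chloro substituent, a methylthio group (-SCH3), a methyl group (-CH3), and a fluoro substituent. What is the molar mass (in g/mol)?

Atom tally by fragment:
  cyclopentane ring core → C:5 H:10
  (− 4 ring H displaced by substituents)
  + Cl → Cl:1
  + SCH3 → C:1 H:3 S:1
  + CH3 → C:1 H:3
  + F → F:1
Element totals:
  C: 7
  H: 12
  Cl: 1
  F: 1
  S: 1
Molecular formula: C7H12ClFS.
  M = 7(12.011) + 12(1.008) + 35.45 + 18.998 + 32.06
    = 84.077 + 12.096 + 35.450 + 18.998 + 32.060 = 182.681

182.68 g/mol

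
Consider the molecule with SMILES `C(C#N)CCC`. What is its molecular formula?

Atom tally by fragment:
  NCCH2 → C:2 H:2 N:1
  CH2 → C:1 H:2
  CH2 → C:1 H:2
  CH3 → C:1 H:3
Element totals:
  C: 5
  H: 9
  N: 1

C5H9N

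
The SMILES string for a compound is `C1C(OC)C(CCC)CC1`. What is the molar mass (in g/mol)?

142.24 g/mol

Atom tally by fragment:
  cyclopentane ring core → C:5 H:10
  (− 2 ring H displaced by substituents)
  + OCH3 → C:1 H:3 O:1
  + CH2CH2CH3 → C:3 H:7
Element totals:
  C: 9
  H: 18
  O: 1
Molecular formula: C9H18O.
  M = 9(12.011) + 18(1.008) + 15.999
    = 108.099 + 18.144 + 15.999 = 142.242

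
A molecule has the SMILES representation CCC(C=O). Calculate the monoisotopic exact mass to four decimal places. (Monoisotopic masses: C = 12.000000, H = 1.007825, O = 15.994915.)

72.0575

Atom tally by fragment:
  CH3 → C:1 H:3
  CH2 → C:1 H:2
  CH2CHO → C:2 H:3 O:1
Element totals:
  C: 4
  H: 8
  O: 1
Molecular formula: C4H8O.
  M = 4(12.0) + 8(1.007825) + 15.994915
    = 48.000000 + 8.062600 + 15.994915 = 72.057515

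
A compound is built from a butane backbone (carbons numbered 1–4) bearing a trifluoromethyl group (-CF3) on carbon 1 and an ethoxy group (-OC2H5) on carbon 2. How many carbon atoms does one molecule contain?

Atom tally by fragment:
  F3CCH2 → C:2 H:2 F:3
  CH(OC2H5) → C:3 H:6 O:1
  CH2 → C:1 H:2
  CH3 → C:1 H:3
Element totals:
  C: 7
  H: 13
  F: 3
  O: 1

7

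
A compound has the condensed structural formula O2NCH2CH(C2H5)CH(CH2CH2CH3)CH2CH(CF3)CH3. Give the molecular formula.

Element totals:
  C: 12
  H: 22
  F: 3
  N: 1
  O: 2

C12H22F3NO2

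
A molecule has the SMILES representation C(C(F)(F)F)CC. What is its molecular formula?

Atom tally by fragment:
  F3CCH2 → C:2 H:2 F:3
  CH2 → C:1 H:2
  CH3 → C:1 H:3
Element totals:
  C: 4
  H: 7
  F: 3

C4H7F3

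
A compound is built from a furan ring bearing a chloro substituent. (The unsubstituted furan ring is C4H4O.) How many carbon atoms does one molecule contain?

Atom tally by fragment:
  furan ring core → C:4 H:4 O:1
  (− 1 ring H displaced by substituents)
  + Cl → Cl:1
Element totals:
  C: 4
  H: 3
  Cl: 1
  O: 1

4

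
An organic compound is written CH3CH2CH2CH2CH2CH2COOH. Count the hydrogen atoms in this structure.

14

Atom tally by fragment:
  CH3 → C:1 H:3
  CH2 → C:1 H:2
  CH2 → C:1 H:2
  CH2 → C:1 H:2
  CH2 → C:1 H:2
  CH2COOH → C:2 H:3 O:2
Element totals:
  C: 7
  H: 14
  O: 2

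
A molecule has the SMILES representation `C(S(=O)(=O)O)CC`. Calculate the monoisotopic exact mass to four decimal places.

Atom tally by fragment:
  HO3SCH2 → C:1 H:3 S:1 O:3
  CH2 → C:1 H:2
  CH3 → C:1 H:3
Element totals:
  C: 3
  H: 8
  O: 3
  S: 1
Molecular formula: C3H8O3S.
  M = 3(12.0) + 8(1.007825) + 3(15.994915) + 31.972071
    = 36.000000 + 8.062600 + 47.984745 + 31.972071 = 124.019416

124.0194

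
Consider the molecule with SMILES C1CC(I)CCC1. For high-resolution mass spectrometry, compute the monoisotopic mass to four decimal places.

Atom tally by fragment:
  cyclohexane ring core → C:6 H:12
  (− 1 ring H displaced by substituents)
  + I → I:1
Element totals:
  C: 6
  H: 11
  I: 1
Molecular formula: C6H11I.
  M = 6(12.0) + 11(1.007825) + 126.904472
    = 72.000000 + 11.086075 + 126.904472 = 209.990547

209.9905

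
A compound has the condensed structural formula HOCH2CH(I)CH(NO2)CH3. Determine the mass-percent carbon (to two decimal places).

19.61%

Atom tally by fragment:
  HOCH2 → C:1 H:3 O:1
  CH(I) → C:1 H:1 I:1
  CH(NO2) → C:1 H:1 N:1 O:2
  CH3 → C:1 H:3
Element totals:
  C: 4
  H: 8
  I: 1
  N: 1
  O: 3
Molecular formula: C4H8INO3.
Molar mass = 245.016 g/mol.
Mass from C: 4 × 12.011 = 48.044 g/mol.
%C = 48.044 / 245.016 × 100 = 19.61%.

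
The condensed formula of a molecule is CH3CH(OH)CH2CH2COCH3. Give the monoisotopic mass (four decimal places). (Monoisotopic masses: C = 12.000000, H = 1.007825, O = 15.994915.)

116.0837

Element totals:
  C: 6
  H: 12
  O: 2
Molecular formula: C6H12O2.
  M = 6(12.0) + 12(1.007825) + 2(15.994915)
    = 72.000000 + 12.093900 + 31.989830 = 116.083730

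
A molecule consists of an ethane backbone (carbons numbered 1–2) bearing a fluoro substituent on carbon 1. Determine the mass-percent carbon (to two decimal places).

49.98%

Atom tally by fragment:
  FCH2 → C:1 H:2 F:1
  CH3 → C:1 H:3
Element totals:
  C: 2
  H: 5
  F: 1
Molecular formula: C2H5F.
Molar mass = 48.060 g/mol.
Mass from C: 2 × 12.011 = 24.022 g/mol.
%C = 24.022 / 48.060 × 100 = 49.98%.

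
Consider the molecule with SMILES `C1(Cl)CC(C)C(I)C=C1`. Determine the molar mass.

Atom tally by fragment:
  cyclohexene ring core → C:6 H:10
  (− 3 ring H displaced by substituents)
  + Cl → Cl:1
  + CH3 → C:1 H:3
  + I → I:1
Element totals:
  C: 7
  H: 10
  Cl: 1
  I: 1
Molecular formula: C7H10ClI.
  M = 7(12.011) + 10(1.008) + 35.45 + 126.904
    = 84.077 + 10.080 + 35.450 + 126.904 = 256.511

256.51 g/mol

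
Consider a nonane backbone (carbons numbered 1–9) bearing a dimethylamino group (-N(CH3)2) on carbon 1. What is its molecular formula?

Atom tally by fragment:
  (CH3)2NCH2 → C:3 H:8 N:1
  CH2 → C:1 H:2
  CH2 → C:1 H:2
  CH2 → C:1 H:2
  CH2 → C:1 H:2
  CH2 → C:1 H:2
  CH2 → C:1 H:2
  CH2 → C:1 H:2
  CH3 → C:1 H:3
Element totals:
  C: 11
  H: 25
  N: 1

C11H25N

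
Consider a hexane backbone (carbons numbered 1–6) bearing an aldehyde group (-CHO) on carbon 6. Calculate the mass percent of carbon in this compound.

73.63%

Atom tally by fragment:
  CH3 → C:1 H:3
  CH2 → C:1 H:2
  CH2 → C:1 H:2
  CH2 → C:1 H:2
  CH2 → C:1 H:2
  CH2CHO → C:2 H:3 O:1
Element totals:
  C: 7
  H: 14
  O: 1
Molecular formula: C7H14O.
Molar mass = 114.188 g/mol.
Mass from C: 7 × 12.011 = 84.077 g/mol.
%C = 84.077 / 114.188 × 100 = 73.63%.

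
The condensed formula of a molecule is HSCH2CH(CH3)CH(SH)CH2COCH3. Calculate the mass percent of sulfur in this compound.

35.96%

Atom tally by fragment:
  HSCH2 → C:1 H:3 S:1
  CH(CH3) → C:2 H:4
  CH(SH) → C:1 H:2 S:1
  CH2COCH3 → C:3 H:5 O:1
Element totals:
  C: 7
  H: 14
  O: 1
  S: 2
Molecular formula: C7H14OS2.
Molar mass = 178.308 g/mol.
Mass from S: 2 × 32.06 = 64.120 g/mol.
%S = 64.120 / 178.308 × 100 = 35.96%.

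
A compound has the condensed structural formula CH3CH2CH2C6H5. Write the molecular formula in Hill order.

C9H12

Atom tally by fragment:
  CH3 → C:1 H:3
  CH2 → C:1 H:2
  CH2C6H5 → C:7 H:7
Element totals:
  C: 9
  H: 12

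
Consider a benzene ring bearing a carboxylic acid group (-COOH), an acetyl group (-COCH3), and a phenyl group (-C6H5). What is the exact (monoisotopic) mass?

Atom tally by fragment:
  benzene ring core → C:6 H:6
  (− 3 ring H displaced by substituents)
  + COOH → C:1 H:1 O:2
  + COCH3 → C:2 H:3 O:1
  + C6H5 → C:6 H:5
Element totals:
  C: 15
  H: 12
  O: 3
Molecular formula: C15H12O3.
  M = 15(12.0) + 12(1.007825) + 3(15.994915)
    = 180.000000 + 12.093900 + 47.984745 = 240.078645

240.0786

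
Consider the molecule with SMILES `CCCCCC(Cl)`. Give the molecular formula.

C6H13Cl

Atom tally by fragment:
  CH3 → C:1 H:3
  CH2 → C:1 H:2
  CH2 → C:1 H:2
  CH2 → C:1 H:2
  CH2 → C:1 H:2
  CH2Cl → C:1 H:2 Cl:1
Element totals:
  C: 6
  H: 13
  Cl: 1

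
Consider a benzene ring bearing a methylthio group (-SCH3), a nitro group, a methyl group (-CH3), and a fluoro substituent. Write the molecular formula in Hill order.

C8H8FNO2S

Atom tally by fragment:
  benzene ring core → C:6 H:6
  (− 4 ring H displaced by substituents)
  + SCH3 → C:1 H:3 S:1
  + NO2 → N:1 O:2
  + CH3 → C:1 H:3
  + F → F:1
Element totals:
  C: 8
  H: 8
  F: 1
  N: 1
  O: 2
  S: 1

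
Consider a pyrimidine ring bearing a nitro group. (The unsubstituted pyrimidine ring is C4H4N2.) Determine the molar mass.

125.09 g/mol

Atom tally by fragment:
  pyrimidine ring core → C:4 H:4 N:2
  (− 1 ring H displaced by substituents)
  + NO2 → N:1 O:2
Element totals:
  C: 4
  H: 3
  N: 3
  O: 2
Molecular formula: C4H3N3O2.
  M = 4(12.011) + 3(1.008) + 3(14.007) + 2(15.999)
    = 48.044 + 3.024 + 42.021 + 31.998 = 125.087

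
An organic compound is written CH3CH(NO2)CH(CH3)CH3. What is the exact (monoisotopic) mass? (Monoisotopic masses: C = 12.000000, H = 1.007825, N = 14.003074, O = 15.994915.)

117.0790

Atom tally by fragment:
  CH3 → C:1 H:3
  CH(NO2) → C:1 H:1 N:1 O:2
  CH(CH3) → C:2 H:4
  CH3 → C:1 H:3
Element totals:
  C: 5
  H: 11
  N: 1
  O: 2
Molecular formula: C5H11NO2.
  M = 5(12.0) + 11(1.007825) + 14.003074 + 2(15.994915)
    = 60.000000 + 11.086075 + 14.003074 + 31.989830 = 117.078979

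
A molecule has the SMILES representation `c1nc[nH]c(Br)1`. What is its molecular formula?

C3H3BrN2

Atom tally by fragment:
  imidazole ring core → C:3 H:4 N:2
  (− 1 ring H displaced by substituents)
  + Br → Br:1
Element totals:
  C: 3
  H: 3
  Br: 1
  N: 2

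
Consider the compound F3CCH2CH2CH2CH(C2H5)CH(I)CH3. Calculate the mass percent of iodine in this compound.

41.19%

Element totals:
  C: 9
  H: 16
  F: 3
  I: 1
Molecular formula: C9H16F3I.
Molar mass = 308.125 g/mol.
Mass from I: 1 × 126.904 = 126.904 g/mol.
%I = 126.904 / 308.125 × 100 = 41.19%.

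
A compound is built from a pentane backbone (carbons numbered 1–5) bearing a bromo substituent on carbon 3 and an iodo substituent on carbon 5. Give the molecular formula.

C5H10BrI

Atom tally by fragment:
  CH3 → C:1 H:3
  CH2 → C:1 H:2
  CH(Br) → C:1 H:1 Br:1
  CH2 → C:1 H:2
  CH2I → C:1 H:2 I:1
Element totals:
  C: 5
  H: 10
  Br: 1
  I: 1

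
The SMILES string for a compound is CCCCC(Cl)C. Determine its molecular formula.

Atom tally by fragment:
  CH3 → C:1 H:3
  CH2 → C:1 H:2
  CH2 → C:1 H:2
  CH2 → C:1 H:2
  CH(Cl) → C:1 H:1 Cl:1
  CH3 → C:1 H:3
Element totals:
  C: 6
  H: 13
  Cl: 1

C6H13Cl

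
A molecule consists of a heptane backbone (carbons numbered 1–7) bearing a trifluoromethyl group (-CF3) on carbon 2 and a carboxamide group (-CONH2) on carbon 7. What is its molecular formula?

Atom tally by fragment:
  CH3 → C:1 H:3
  CH(CF3) → C:2 H:1 F:3
  CH2 → C:1 H:2
  CH2 → C:1 H:2
  CH2 → C:1 H:2
  CH2 → C:1 H:2
  CH2CONH2 → C:2 H:4 O:1 N:1
Element totals:
  C: 9
  H: 16
  F: 3
  N: 1
  O: 1

C9H16F3NO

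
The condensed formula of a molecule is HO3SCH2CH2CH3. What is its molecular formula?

Atom tally by fragment:
  HO3SCH2 → C:1 H:3 S:1 O:3
  CH2 → C:1 H:2
  CH3 → C:1 H:3
Element totals:
  C: 3
  H: 8
  O: 3
  S: 1

C3H8O3S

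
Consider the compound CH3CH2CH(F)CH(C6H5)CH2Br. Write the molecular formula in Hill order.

Element totals:
  C: 11
  H: 14
  Br: 1
  F: 1

C11H14BrF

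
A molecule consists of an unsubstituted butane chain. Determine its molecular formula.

C4H10

Atom tally by fragment:
  CH3 → C:1 H:3
  CH2 → C:1 H:2
  CH2 → C:1 H:2
  CH3 → C:1 H:3
Element totals:
  C: 4
  H: 10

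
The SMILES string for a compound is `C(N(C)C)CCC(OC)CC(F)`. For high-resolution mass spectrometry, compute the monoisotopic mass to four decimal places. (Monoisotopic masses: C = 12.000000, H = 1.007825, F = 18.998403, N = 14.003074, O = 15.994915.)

177.1529

Atom tally by fragment:
  (CH3)2NCH2 → C:3 H:8 N:1
  CH2 → C:1 H:2
  CH2 → C:1 H:2
  CH(OCH3) → C:2 H:4 O:1
  CH2 → C:1 H:2
  CH2F → C:1 H:2 F:1
Element totals:
  C: 9
  H: 20
  F: 1
  N: 1
  O: 1
Molecular formula: C9H20FNO.
  M = 9(12.0) + 20(1.007825) + 18.998403 + 14.003074 + 15.994915
    = 108.000000 + 20.156500 + 18.998403 + 14.003074 + 15.994915 = 177.152892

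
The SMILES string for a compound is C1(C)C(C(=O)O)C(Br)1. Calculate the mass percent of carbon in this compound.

Atom tally by fragment:
  cyclopropane ring core → C:3 H:6
  (− 3 ring H displaced by substituents)
  + CH3 → C:1 H:3
  + COOH → C:1 H:1 O:2
  + Br → Br:1
Element totals:
  C: 5
  H: 7
  Br: 1
  O: 2
Molecular formula: C5H7BrO2.
Molar mass = 179.013 g/mol.
Mass from C: 5 × 12.011 = 60.055 g/mol.
%C = 60.055 / 179.013 × 100 = 33.55%.

33.55%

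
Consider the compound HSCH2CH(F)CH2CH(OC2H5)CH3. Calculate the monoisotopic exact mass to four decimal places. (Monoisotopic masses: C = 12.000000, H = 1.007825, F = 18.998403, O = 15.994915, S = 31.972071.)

Element totals:
  C: 7
  H: 15
  F: 1
  O: 1
  S: 1
Molecular formula: C7H15FOS.
  M = 7(12.0) + 15(1.007825) + 18.998403 + 15.994915 + 31.972071
    = 84.000000 + 15.117375 + 18.998403 + 15.994915 + 31.972071 = 166.082764

166.0828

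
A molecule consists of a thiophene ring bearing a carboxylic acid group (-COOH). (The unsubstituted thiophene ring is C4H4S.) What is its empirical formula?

Atom tally by fragment:
  thiophene ring core → C:4 H:4 S:1
  (− 1 ring H displaced by substituents)
  + COOH → C:1 H:1 O:2
Element totals:
  C: 5
  H: 4
  O: 2
  S: 1
Molecular formula: C5H4O2S.
gcd of subscripts (5, 4, 2, 1) = 1, so the empirical formula equals the molecular formula.

C5H4O2S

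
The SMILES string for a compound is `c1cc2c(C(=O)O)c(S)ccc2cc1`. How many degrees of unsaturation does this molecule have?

8

Atom tally by fragment:
  naphthalene ring system core → C:10 H:8
  (− 2 ring H displaced by substituents)
  + COOH → C:1 H:1 O:2
  + SH → S:1 H:1
Element totals:
  C: 11
  H: 8
  O: 2
  S: 1
Molecular formula: C11H8O2S.
DoU = (2C + 2 + N − H − X) / 2 = (2·11 + 2 + 0 − 8 − 0) / 2 = 8.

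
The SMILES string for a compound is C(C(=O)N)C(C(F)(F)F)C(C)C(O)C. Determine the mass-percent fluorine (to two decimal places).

26.73%

Atom tally by fragment:
  H2NOCCH2 → C:2 H:4 O:1 N:1
  CH(CF3) → C:2 H:1 F:3
  CH(CH3) → C:2 H:4
  CH(OH) → C:1 H:2 O:1
  CH3 → C:1 H:3
Element totals:
  C: 8
  H: 14
  F: 3
  N: 1
  O: 2
Molecular formula: C8H14F3NO2.
Molar mass = 213.199 g/mol.
Mass from F: 3 × 18.998 = 56.994 g/mol.
%F = 56.994 / 213.199 × 100 = 26.73%.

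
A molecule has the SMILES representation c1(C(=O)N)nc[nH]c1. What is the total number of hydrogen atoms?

Atom tally by fragment:
  imidazole ring core → C:3 H:4 N:2
  (− 1 ring H displaced by substituents)
  + CONH2 → C:1 H:2 O:1 N:1
Element totals:
  C: 4
  H: 5
  N: 3
  O: 1

5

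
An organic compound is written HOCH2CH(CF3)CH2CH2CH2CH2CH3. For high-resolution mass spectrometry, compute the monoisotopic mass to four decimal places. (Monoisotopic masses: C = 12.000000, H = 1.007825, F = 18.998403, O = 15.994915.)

Atom tally by fragment:
  HOCH2 → C:1 H:3 O:1
  CH(CF3) → C:2 H:1 F:3
  CH2 → C:1 H:2
  CH2 → C:1 H:2
  CH2 → C:1 H:2
  CH2 → C:1 H:2
  CH3 → C:1 H:3
Element totals:
  C: 8
  H: 15
  F: 3
  O: 1
Molecular formula: C8H15F3O.
  M = 8(12.0) + 15(1.007825) + 3(18.998403) + 15.994915
    = 96.000000 + 15.117375 + 56.995209 + 15.994915 = 184.107499

184.1075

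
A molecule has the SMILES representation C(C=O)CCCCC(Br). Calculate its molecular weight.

193.08 g/mol

Atom tally by fragment:
  OHCCH2 → C:2 H:3 O:1
  CH2 → C:1 H:2
  CH2 → C:1 H:2
  CH2 → C:1 H:2
  CH2 → C:1 H:2
  CH2Br → C:1 H:2 Br:1
Element totals:
  C: 7
  H: 13
  Br: 1
  O: 1
Molecular formula: C7H13BrO.
  M = 7(12.011) + 13(1.008) + 79.904 + 15.999
    = 84.077 + 13.104 + 79.904 + 15.999 = 193.084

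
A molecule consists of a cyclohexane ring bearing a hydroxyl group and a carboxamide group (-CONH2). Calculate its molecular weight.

Atom tally by fragment:
  cyclohexane ring core → C:6 H:12
  (− 2 ring H displaced by substituents)
  + OH → O:1 H:1
  + CONH2 → C:1 H:2 O:1 N:1
Element totals:
  C: 7
  H: 13
  N: 1
  O: 2
Molecular formula: C7H13NO2.
  M = 7(12.011) + 13(1.008) + 14.007 + 2(15.999)
    = 84.077 + 13.104 + 14.007 + 31.998 = 143.186

143.19 g/mol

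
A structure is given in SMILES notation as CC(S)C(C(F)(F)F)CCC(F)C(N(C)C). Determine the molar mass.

261.32 g/mol

Atom tally by fragment:
  CH3 → C:1 H:3
  CH(SH) → C:1 H:2 S:1
  CH(CF3) → C:2 H:1 F:3
  CH2 → C:1 H:2
  CH2 → C:1 H:2
  CH(F) → C:1 H:1 F:1
  CH2N(CH3)2 → C:3 H:8 N:1
Element totals:
  C: 10
  H: 19
  F: 4
  N: 1
  S: 1
Molecular formula: C10H19F4NS.
  M = 10(12.011) + 19(1.008) + 4(18.998) + 14.007 + 32.06
    = 120.110 + 19.152 + 75.992 + 14.007 + 32.060 = 261.321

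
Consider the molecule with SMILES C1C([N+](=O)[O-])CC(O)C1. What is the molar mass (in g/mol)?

Atom tally by fragment:
  cyclopentane ring core → C:5 H:10
  (− 2 ring H displaced by substituents)
  + NO2 → N:1 O:2
  + OH → O:1 H:1
Element totals:
  C: 5
  H: 9
  N: 1
  O: 3
Molecular formula: C5H9NO3.
  M = 5(12.011) + 9(1.008) + 14.007 + 3(15.999)
    = 60.055 + 9.072 + 14.007 + 47.997 = 131.131

131.13 g/mol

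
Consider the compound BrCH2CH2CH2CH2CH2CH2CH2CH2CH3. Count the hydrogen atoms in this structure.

19

Element totals:
  C: 9
  H: 19
  Br: 1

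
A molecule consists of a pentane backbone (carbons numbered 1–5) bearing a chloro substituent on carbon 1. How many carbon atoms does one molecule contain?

5

Atom tally by fragment:
  ClCH2 → C:1 H:2 Cl:1
  CH2 → C:1 H:2
  CH2 → C:1 H:2
  CH2 → C:1 H:2
  CH3 → C:1 H:3
Element totals:
  C: 5
  H: 11
  Cl: 1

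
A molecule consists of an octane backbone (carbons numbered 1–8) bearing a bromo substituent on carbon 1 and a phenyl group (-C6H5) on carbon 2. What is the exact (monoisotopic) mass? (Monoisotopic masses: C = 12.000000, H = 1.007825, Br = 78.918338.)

Atom tally by fragment:
  BrCH2 → C:1 H:2 Br:1
  CH(C6H5) → C:7 H:6
  CH2 → C:1 H:2
  CH2 → C:1 H:2
  CH2 → C:1 H:2
  CH2 → C:1 H:2
  CH2 → C:1 H:2
  CH3 → C:1 H:3
Element totals:
  C: 14
  H: 21
  Br: 1
Molecular formula: C14H21Br.
  M = 14(12.0) + 21(1.007825) + 78.918338
    = 168.000000 + 21.164325 + 78.918338 = 268.082663

268.0827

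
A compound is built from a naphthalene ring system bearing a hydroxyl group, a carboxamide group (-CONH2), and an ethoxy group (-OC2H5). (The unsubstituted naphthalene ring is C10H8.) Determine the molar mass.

231.25 g/mol

Atom tally by fragment:
  naphthalene ring system core → C:10 H:8
  (− 3 ring H displaced by substituents)
  + OH → O:1 H:1
  + CONH2 → C:1 H:2 O:1 N:1
  + OC2H5 → C:2 H:5 O:1
Element totals:
  C: 13
  H: 13
  N: 1
  O: 3
Molecular formula: C13H13NO3.
  M = 13(12.011) + 13(1.008) + 14.007 + 3(15.999)
    = 156.143 + 13.104 + 14.007 + 47.997 = 231.251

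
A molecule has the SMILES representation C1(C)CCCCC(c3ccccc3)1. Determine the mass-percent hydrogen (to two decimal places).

10.41%

Atom tally by fragment:
  cyclohexane ring core → C:6 H:12
  (− 2 ring H displaced by substituents)
  + CH3 → C:1 H:3
  + C6H5 → C:6 H:5
Element totals:
  C: 13
  H: 18
Molecular formula: C13H18.
Molar mass = 174.287 g/mol.
Mass from H: 18 × 1.008 = 18.144 g/mol.
%H = 18.144 / 174.287 × 100 = 10.41%.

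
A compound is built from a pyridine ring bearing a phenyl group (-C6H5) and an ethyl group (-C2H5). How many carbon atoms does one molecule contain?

13

Atom tally by fragment:
  pyridine ring core → C:5 H:5 N:1
  (− 2 ring H displaced by substituents)
  + C6H5 → C:6 H:5
  + C2H5 → C:2 H:5
Element totals:
  C: 13
  H: 13
  N: 1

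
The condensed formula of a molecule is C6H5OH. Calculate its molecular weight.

94.11 g/mol

Atom tally by fragment:
  benzene ring core → C:6 H:6
  (− 1 ring H displaced by substituents)
  + OH → O:1 H:1
Element totals:
  C: 6
  H: 6
  O: 1
Molecular formula: C6H6O.
  M = 6(12.011) + 6(1.008) + 15.999
    = 72.066 + 6.048 + 15.999 = 94.113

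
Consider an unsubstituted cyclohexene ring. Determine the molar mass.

Atom tally by fragment:
  cyclohexene ring core → C:6 H:10
Element totals:
  C: 6
  H: 10
Molecular formula: C6H10.
  M = 6(12.011) + 10(1.008)
    = 72.066 + 10.080 = 82.146

82.15 g/mol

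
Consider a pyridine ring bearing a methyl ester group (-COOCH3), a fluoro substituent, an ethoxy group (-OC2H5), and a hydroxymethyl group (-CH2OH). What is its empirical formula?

Atom tally by fragment:
  pyridine ring core → C:5 H:5 N:1
  (− 4 ring H displaced by substituents)
  + COOCH3 → C:2 H:3 O:2
  + F → F:1
  + OC2H5 → C:2 H:5 O:1
  + CH2OH → C:1 H:3 O:1
Element totals:
  C: 10
  H: 12
  F: 1
  N: 1
  O: 4
Molecular formula: C10H12FNO4.
gcd of subscripts (10, 1, 12, 1, 4) = 1, so the empirical formula equals the molecular formula.

C10H12FNO4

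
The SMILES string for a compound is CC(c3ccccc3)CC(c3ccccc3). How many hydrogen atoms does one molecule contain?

18

Atom tally by fragment:
  CH3 → C:1 H:3
  CH(C6H5) → C:7 H:6
  CH2 → C:1 H:2
  CH2C6H5 → C:7 H:7
Element totals:
  C: 16
  H: 18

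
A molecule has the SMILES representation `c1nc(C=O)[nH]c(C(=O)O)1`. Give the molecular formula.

Atom tally by fragment:
  imidazole ring core → C:3 H:4 N:2
  (− 2 ring H displaced by substituents)
  + CHO → C:1 H:1 O:1
  + COOH → C:1 H:1 O:2
Element totals:
  C: 5
  H: 4
  N: 2
  O: 3

C5H4N2O3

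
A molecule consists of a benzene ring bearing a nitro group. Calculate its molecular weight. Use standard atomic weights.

Atom tally by fragment:
  benzene ring core → C:6 H:6
  (− 1 ring H displaced by substituents)
  + NO2 → N:1 O:2
Element totals:
  C: 6
  H: 5
  N: 1
  O: 2
Molecular formula: C6H5NO2.
  M = 6(12.011) + 5(1.008) + 14.007 + 2(15.999)
    = 72.066 + 5.040 + 14.007 + 31.998 = 123.111

123.11 g/mol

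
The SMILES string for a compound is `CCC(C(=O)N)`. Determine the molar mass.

87.12 g/mol

Atom tally by fragment:
  CH3 → C:1 H:3
  CH2 → C:1 H:2
  CH2CONH2 → C:2 H:4 O:1 N:1
Element totals:
  C: 4
  H: 9
  N: 1
  O: 1
Molecular formula: C4H9NO.
  M = 4(12.011) + 9(1.008) + 14.007 + 15.999
    = 48.044 + 9.072 + 14.007 + 15.999 = 87.122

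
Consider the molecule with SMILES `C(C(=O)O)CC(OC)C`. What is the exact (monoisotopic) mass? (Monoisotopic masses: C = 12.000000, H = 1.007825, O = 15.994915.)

132.0786

Atom tally by fragment:
  HOOCCH2 → C:2 H:3 O:2
  CH2 → C:1 H:2
  CH(OCH3) → C:2 H:4 O:1
  CH3 → C:1 H:3
Element totals:
  C: 6
  H: 12
  O: 3
Molecular formula: C6H12O3.
  M = 6(12.0) + 12(1.007825) + 3(15.994915)
    = 72.000000 + 12.093900 + 47.984745 = 132.078645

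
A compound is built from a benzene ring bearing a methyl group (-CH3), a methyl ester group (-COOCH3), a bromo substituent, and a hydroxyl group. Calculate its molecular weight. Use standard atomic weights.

245.07 g/mol

Atom tally by fragment:
  benzene ring core → C:6 H:6
  (− 4 ring H displaced by substituents)
  + CH3 → C:1 H:3
  + COOCH3 → C:2 H:3 O:2
  + Br → Br:1
  + OH → O:1 H:1
Element totals:
  C: 9
  H: 9
  Br: 1
  O: 3
Molecular formula: C9H9BrO3.
  M = 9(12.011) + 9(1.008) + 79.904 + 3(15.999)
    = 108.099 + 9.072 + 79.904 + 47.997 = 245.072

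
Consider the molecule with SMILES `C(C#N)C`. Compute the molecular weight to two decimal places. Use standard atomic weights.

55.08 g/mol

Atom tally by fragment:
  NCCH2 → C:2 H:2 N:1
  CH3 → C:1 H:3
Element totals:
  C: 3
  H: 5
  N: 1
Molecular formula: C3H5N.
  M = 3(12.011) + 5(1.008) + 14.007
    = 36.033 + 5.040 + 14.007 = 55.080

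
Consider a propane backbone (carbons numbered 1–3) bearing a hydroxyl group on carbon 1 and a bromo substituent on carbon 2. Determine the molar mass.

Atom tally by fragment:
  HOCH2 → C:1 H:3 O:1
  CH(Br) → C:1 H:1 Br:1
  CH3 → C:1 H:3
Element totals:
  C: 3
  H: 7
  Br: 1
  O: 1
Molecular formula: C3H7BrO.
  M = 3(12.011) + 7(1.008) + 79.904 + 15.999
    = 36.033 + 7.056 + 79.904 + 15.999 = 138.992

138.99 g/mol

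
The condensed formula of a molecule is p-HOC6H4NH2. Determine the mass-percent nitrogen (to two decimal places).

12.84%

Element totals:
  C: 6
  H: 7
  N: 1
  O: 1
Molecular formula: C6H7NO.
Molar mass = 109.128 g/mol.
Mass from N: 1 × 14.007 = 14.007 g/mol.
%N = 14.007 / 109.128 × 100 = 12.84%.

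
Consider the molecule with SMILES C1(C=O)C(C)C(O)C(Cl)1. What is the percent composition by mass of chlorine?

Atom tally by fragment:
  cyclobutane ring core → C:4 H:8
  (− 4 ring H displaced by substituents)
  + CHO → C:1 H:1 O:1
  + CH3 → C:1 H:3
  + OH → O:1 H:1
  + Cl → Cl:1
Element totals:
  C: 6
  H: 9
  Cl: 1
  O: 2
Molecular formula: C6H9ClO2.
Molar mass = 148.586 g/mol.
Mass from Cl: 1 × 35.45 = 35.450 g/mol.
%Cl = 35.450 / 148.586 × 100 = 23.86%.

23.86%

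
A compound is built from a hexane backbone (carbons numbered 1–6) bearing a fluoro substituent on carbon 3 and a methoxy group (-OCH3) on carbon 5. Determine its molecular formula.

Atom tally by fragment:
  CH3 → C:1 H:3
  CH2 → C:1 H:2
  CH(F) → C:1 H:1 F:1
  CH2 → C:1 H:2
  CH(OCH3) → C:2 H:4 O:1
  CH3 → C:1 H:3
Element totals:
  C: 7
  H: 15
  F: 1
  O: 1

C7H15FO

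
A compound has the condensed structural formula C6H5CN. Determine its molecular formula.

Atom tally by fragment:
  benzene ring core → C:6 H:6
  (− 1 ring H displaced by substituents)
  + CN → C:1 N:1
Element totals:
  C: 7
  H: 5
  N: 1

C7H5N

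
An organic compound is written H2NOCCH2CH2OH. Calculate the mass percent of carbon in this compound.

Element totals:
  C: 3
  H: 7
  N: 1
  O: 2
Molecular formula: C3H7NO2.
Molar mass = 89.094 g/mol.
Mass from C: 3 × 12.011 = 36.033 g/mol.
%C = 36.033 / 89.094 × 100 = 40.44%.

40.44%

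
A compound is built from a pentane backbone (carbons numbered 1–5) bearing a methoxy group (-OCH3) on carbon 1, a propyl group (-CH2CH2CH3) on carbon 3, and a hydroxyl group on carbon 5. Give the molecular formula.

Atom tally by fragment:
  CH3OCH2 → C:2 H:5 O:1
  CH2 → C:1 H:2
  CH(CH2CH2CH3) → C:4 H:8
  CH2 → C:1 H:2
  CH2OH → C:1 H:3 O:1
Element totals:
  C: 9
  H: 20
  O: 2

C9H20O2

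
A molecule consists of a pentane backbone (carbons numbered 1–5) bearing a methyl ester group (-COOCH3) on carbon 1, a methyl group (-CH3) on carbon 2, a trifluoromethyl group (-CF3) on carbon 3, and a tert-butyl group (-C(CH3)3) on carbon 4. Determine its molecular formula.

C13H23F3O2

Atom tally by fragment:
  CH3OOCCH2 → C:3 H:5 O:2
  CH(CH3) → C:2 H:4
  CH(CF3) → C:2 H:1 F:3
  CH(C(CH3)3) → C:5 H:10
  CH3 → C:1 H:3
Element totals:
  C: 13
  H: 23
  F: 3
  O: 2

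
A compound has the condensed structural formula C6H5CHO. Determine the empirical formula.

Element totals:
  C: 7
  H: 6
  O: 1
Molecular formula: C7H6O.
gcd of subscripts (7, 6, 1) = 1, so the empirical formula equals the molecular formula.

C7H6O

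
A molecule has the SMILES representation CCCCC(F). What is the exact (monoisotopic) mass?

90.0845

Atom tally by fragment:
  CH3 → C:1 H:3
  CH2 → C:1 H:2
  CH2 → C:1 H:2
  CH2 → C:1 H:2
  CH2F → C:1 H:2 F:1
Element totals:
  C: 5
  H: 11
  F: 1
Molecular formula: C5H11F.
  M = 5(12.0) + 11(1.007825) + 18.998403
    = 60.000000 + 11.086075 + 18.998403 = 90.084478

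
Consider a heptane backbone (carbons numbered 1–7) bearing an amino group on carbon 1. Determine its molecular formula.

C7H17N

Atom tally by fragment:
  H2NCH2 → C:1 H:4 N:1
  CH2 → C:1 H:2
  CH2 → C:1 H:2
  CH2 → C:1 H:2
  CH2 → C:1 H:2
  CH2 → C:1 H:2
  CH3 → C:1 H:3
Element totals:
  C: 7
  H: 17
  N: 1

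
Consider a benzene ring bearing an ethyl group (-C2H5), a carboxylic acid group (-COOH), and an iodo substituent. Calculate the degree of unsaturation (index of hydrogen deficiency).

Atom tally by fragment:
  benzene ring core → C:6 H:6
  (− 3 ring H displaced by substituents)
  + C2H5 → C:2 H:5
  + COOH → C:1 H:1 O:2
  + I → I:1
Element totals:
  C: 9
  H: 9
  I: 1
  O: 2
Molecular formula: C9H9IO2.
DoU = (2C + 2 + N − H − X) / 2 = (2·9 + 2 + 0 − 9 − 1) / 2 = 5.

5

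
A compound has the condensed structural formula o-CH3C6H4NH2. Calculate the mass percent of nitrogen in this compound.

Atom tally by fragment:
  benzene ring core → C:6 H:6
  (− 2 ring H displaced by substituents)
  + CH3 → C:1 H:3
  + NH2 → N:1 H:2
Element totals:
  C: 7
  H: 9
  N: 1
Molecular formula: C7H9N.
Molar mass = 107.156 g/mol.
Mass from N: 1 × 14.007 = 14.007 g/mol.
%N = 14.007 / 107.156 × 100 = 13.07%.

13.07%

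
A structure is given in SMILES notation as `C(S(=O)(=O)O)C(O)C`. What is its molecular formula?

C3H8O4S

Atom tally by fragment:
  HO3SCH2 → C:1 H:3 S:1 O:3
  CH(OH) → C:1 H:2 O:1
  CH3 → C:1 H:3
Element totals:
  C: 3
  H: 8
  O: 4
  S: 1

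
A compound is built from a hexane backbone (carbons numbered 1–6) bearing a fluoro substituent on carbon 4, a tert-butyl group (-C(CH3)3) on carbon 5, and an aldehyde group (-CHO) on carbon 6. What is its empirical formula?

C11H21FO

Atom tally by fragment:
  CH3 → C:1 H:3
  CH2 → C:1 H:2
  CH2 → C:1 H:2
  CH(F) → C:1 H:1 F:1
  CH(C(CH3)3) → C:5 H:10
  CH2CHO → C:2 H:3 O:1
Element totals:
  C: 11
  H: 21
  F: 1
  O: 1
Molecular formula: C11H21FO.
gcd of subscripts (11, 1, 21, 1) = 1, so the empirical formula equals the molecular formula.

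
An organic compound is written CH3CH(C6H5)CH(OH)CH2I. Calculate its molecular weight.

276.12 g/mol

Element totals:
  C: 10
  H: 13
  I: 1
  O: 1
Molecular formula: C10H13IO.
  M = 10(12.011) + 13(1.008) + 126.904 + 15.999
    = 120.110 + 13.104 + 126.904 + 15.999 = 276.117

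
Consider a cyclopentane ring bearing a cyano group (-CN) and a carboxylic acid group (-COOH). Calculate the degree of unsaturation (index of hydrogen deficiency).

Atom tally by fragment:
  cyclopentane ring core → C:5 H:10
  (− 2 ring H displaced by substituents)
  + CN → C:1 N:1
  + COOH → C:1 H:1 O:2
Element totals:
  C: 7
  H: 9
  N: 1
  O: 2
Molecular formula: C7H9NO2.
DoU = (2C + 2 + N − H − X) / 2 = (2·7 + 2 + 1 − 9 − 0) / 2 = 4.

4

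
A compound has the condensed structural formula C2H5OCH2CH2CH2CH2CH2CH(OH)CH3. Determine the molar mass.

Element totals:
  C: 9
  H: 20
  O: 2
Molecular formula: C9H20O2.
  M = 9(12.011) + 20(1.008) + 2(15.999)
    = 108.099 + 20.160 + 31.998 = 160.257

160.26 g/mol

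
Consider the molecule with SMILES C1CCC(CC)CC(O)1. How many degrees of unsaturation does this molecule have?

Atom tally by fragment:
  cyclohexane ring core → C:6 H:12
  (− 2 ring H displaced by substituents)
  + C2H5 → C:2 H:5
  + OH → O:1 H:1
Element totals:
  C: 8
  H: 16
  O: 1
Molecular formula: C8H16O.
DoU = (2C + 2 + N − H − X) / 2 = (2·8 + 2 + 0 − 16 − 0) / 2 = 1.

1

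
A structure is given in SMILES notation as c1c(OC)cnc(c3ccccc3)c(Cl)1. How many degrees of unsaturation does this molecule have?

Atom tally by fragment:
  pyridine ring core → C:5 H:5 N:1
  (− 3 ring H displaced by substituents)
  + OCH3 → C:1 H:3 O:1
  + C6H5 → C:6 H:5
  + Cl → Cl:1
Element totals:
  C: 12
  H: 10
  Cl: 1
  N: 1
  O: 1
Molecular formula: C12H10ClNO.
DoU = (2C + 2 + N − H − X) / 2 = (2·12 + 2 + 1 − 10 − 1) / 2 = 8.

8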